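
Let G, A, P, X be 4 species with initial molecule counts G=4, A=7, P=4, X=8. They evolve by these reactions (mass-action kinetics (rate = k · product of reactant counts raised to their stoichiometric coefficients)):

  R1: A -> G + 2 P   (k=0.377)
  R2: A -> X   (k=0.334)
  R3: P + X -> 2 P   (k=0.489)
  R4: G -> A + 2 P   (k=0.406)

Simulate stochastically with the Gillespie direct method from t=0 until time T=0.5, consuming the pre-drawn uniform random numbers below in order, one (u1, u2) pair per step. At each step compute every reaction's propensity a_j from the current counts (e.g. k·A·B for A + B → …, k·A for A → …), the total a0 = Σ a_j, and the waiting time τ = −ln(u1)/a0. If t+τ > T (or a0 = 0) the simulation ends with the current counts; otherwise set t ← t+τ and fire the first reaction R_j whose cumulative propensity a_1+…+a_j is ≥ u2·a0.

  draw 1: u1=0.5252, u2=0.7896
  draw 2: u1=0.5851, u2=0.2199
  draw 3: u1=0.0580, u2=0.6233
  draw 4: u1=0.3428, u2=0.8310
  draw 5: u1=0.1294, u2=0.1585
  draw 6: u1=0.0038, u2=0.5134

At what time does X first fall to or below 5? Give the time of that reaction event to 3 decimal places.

t=0.000: G=4 A=7 P=4 X=8
Draw 1: a1=2.639, a2=2.338, a3=15.648, a4=1.624, a0=22.249; τ=−ln(0.5252)/22.249=0.029 → t=0.029; u2·a0=0.7896·22.249=17.568; a1+a2=4.977 < 17.568 ≤ a1+…+a3=20.625 → R3 fires; G=4 A=7 P=5 X=7
Draw 2: a1=2.639, a2=2.338, a3=17.115, a4=1.624, a0=23.716; τ=−ln(0.5851)/23.716=0.023 → t=0.052; u2·a0=0.2199·23.716=5.215; a1+a2=4.977 < 5.215 ≤ a1+…+a3=22.092 → R3 fires; G=4 A=7 P=6 X=6
Draw 3: a1=2.639, a2=2.338, a3=17.604, a4=1.624, a0=24.205; τ=−ln(0.0580)/24.205=0.118 → t=0.169; u2·a0=0.6233·24.205=15.087; a1+a2=4.977 < 15.087 ≤ a1+…+a3=22.581 → R3 fires; G=4 A=7 P=7 X=5
Draw 4: a1=2.639, a2=2.338, a3=17.115, a4=1.624, a0=23.716; τ=−ln(0.3428)/23.716=0.045 → t=0.214; u2·a0=0.8310·23.716=19.708; a1+a2=4.977 < 19.708 ≤ a1+…+a3=22.092 → R3 fires; G=4 A=7 P=8 X=4
Draw 5: a1=2.639, a2=2.338, a3=15.648, a4=1.624, a0=22.249; τ=−ln(0.1294)/22.249=0.092 → t=0.306; u2·a0=0.1585·22.249=3.526; a1=2.639 < 3.526 ≤ a1+a2=4.977 → R2 fires; G=4 A=6 P=8 X=5
Draw 6: a1=2.262, a2=2.004, a3=19.560, a4=1.624, a0=25.450; τ=−ln(0.0038)/25.450=0.219 → t=0.525 > T=0.5: stop.
X first becomes ≤ 5 when it reaches 5 at the event at t=0.169.

Threshold first reached at t = 0.169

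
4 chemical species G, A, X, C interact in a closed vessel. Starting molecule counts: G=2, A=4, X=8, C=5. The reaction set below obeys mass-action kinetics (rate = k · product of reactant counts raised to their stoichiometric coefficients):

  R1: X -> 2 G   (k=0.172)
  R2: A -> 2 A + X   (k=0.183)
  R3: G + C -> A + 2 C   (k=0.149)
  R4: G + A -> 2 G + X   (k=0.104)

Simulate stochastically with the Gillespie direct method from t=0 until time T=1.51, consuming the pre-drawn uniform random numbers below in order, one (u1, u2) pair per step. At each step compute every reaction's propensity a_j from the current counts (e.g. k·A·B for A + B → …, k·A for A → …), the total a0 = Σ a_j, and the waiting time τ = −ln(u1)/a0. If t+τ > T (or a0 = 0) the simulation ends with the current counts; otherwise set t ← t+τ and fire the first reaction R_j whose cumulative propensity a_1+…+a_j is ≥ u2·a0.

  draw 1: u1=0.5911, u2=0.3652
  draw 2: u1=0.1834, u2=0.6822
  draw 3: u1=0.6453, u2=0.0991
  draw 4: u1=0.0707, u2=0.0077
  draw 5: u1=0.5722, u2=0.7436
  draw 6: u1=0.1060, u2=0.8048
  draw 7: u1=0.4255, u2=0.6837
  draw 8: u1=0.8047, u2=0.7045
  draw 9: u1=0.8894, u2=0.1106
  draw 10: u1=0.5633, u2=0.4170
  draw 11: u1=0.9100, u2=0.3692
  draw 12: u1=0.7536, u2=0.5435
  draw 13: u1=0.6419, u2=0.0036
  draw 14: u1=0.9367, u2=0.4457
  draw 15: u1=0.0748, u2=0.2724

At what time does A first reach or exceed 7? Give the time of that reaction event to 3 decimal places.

Threshold first reached at t = 1.346

t=0.000: G=2 A=4 X=8 C=5
Draw 1: a1=1.376, a2=0.732, a3=1.490, a4=0.832, a0=4.430; τ=−ln(0.5911)/4.430=0.119 → t=0.119; u2·a0=0.3652·4.430=1.618; a1=1.376 < 1.618 ≤ a1+a2=2.108 → R2 fires; G=2 A=5 X=9 C=5
Draw 2: a1=1.548, a2=0.915, a3=1.490, a4=1.040, a0=4.993; τ=−ln(0.1834)/4.993=0.340 → t=0.458; u2·a0=0.6822·4.993=3.406; a1+a2=2.463 < 3.406 ≤ a1+…+a3=3.953 → R3 fires; G=1 A=6 X=9 C=6
Draw 3: a1=1.548, a2=1.098, a3=0.894, a4=0.624, a0=4.164; τ=−ln(0.6453)/4.164=0.105 → t=0.564; u2·a0=0.0991·4.164=0.413 ≤ a1=1.548 → R1 fires; G=3 A=6 X=8 C=6
Draw 4: a1=1.376, a2=1.098, a3=2.682, a4=1.872, a0=7.028; τ=−ln(0.0707)/7.028=0.377 → t=0.941; u2·a0=0.0077·7.028=0.054 ≤ a1=1.376 → R1 fires; G=5 A=6 X=7 C=6
Draw 5: a1=1.204, a2=1.098, a3=4.470, a4=3.120, a0=9.892; τ=−ln(0.5722)/9.892=0.056 → t=0.997; u2·a0=0.7436·9.892=7.356; a1+…+a3=6.772 < 7.356 ≤ a1+…+a4=9.892 → R4 fires; G=6 A=5 X=8 C=6
Draw 6: a1=1.376, a2=0.915, a3=5.364, a4=3.120, a0=10.775; τ=−ln(0.1060)/10.775=0.208 → t=1.205; u2·a0=0.8048·10.775=8.672; a1+…+a3=7.655 < 8.672 ≤ a1+…+a4=10.775 → R4 fires; G=7 A=4 X=9 C=6
Draw 7: a1=1.548, a2=0.732, a3=6.258, a4=2.912, a0=11.450; τ=−ln(0.4255)/11.450=0.075 → t=1.280; u2·a0=0.6837·11.450=7.828; a1+a2=2.280 < 7.828 ≤ a1+…+a3=8.538 → R3 fires; G=6 A=5 X=9 C=7
Draw 8: a1=1.548, a2=0.915, a3=6.258, a4=3.120, a0=11.841; τ=−ln(0.8047)/11.841=0.018 → t=1.298; u2·a0=0.7045·11.841=8.342; a1+a2=2.463 < 8.342 ≤ a1+…+a3=8.721 → R3 fires; G=5 A=6 X=9 C=8
Draw 9: a1=1.548, a2=1.098, a3=5.960, a4=3.120, a0=11.726; τ=−ln(0.8894)/11.726=0.010 → t=1.308; u2·a0=0.1106·11.726=1.297 ≤ a1=1.548 → R1 fires; G=7 A=6 X=8 C=8
Draw 10: a1=1.376, a2=1.098, a3=8.344, a4=4.368, a0=15.186; τ=−ln(0.5633)/15.186=0.038 → t=1.346; u2·a0=0.4170·15.186=6.333; a1+a2=2.474 < 6.333 ≤ a1+…+a3=10.818 → R3 fires; G=6 A=7 X=8 C=9
Draw 11: a1=1.376, a2=1.281, a3=8.046, a4=4.368, a0=15.071; τ=−ln(0.9100)/15.071=0.006 → t=1.352; u2·a0=0.3692·15.071=5.564; a1+a2=2.657 < 5.564 ≤ a1+…+a3=10.703 → R3 fires; G=5 A=8 X=8 C=10
Draw 12: a1=1.376, a2=1.464, a3=7.450, a4=4.160, a0=14.450; τ=−ln(0.7536)/14.450=0.020 → t=1.372; u2·a0=0.5435·14.450=7.854; a1+a2=2.840 < 7.854 ≤ a1+…+a3=10.290 → R3 fires; G=4 A=9 X=8 C=11
Draw 13: a1=1.376, a2=1.647, a3=6.556, a4=3.744, a0=13.323; τ=−ln(0.6419)/13.323=0.033 → t=1.405; u2·a0=0.0036·13.323=0.048 ≤ a1=1.376 → R1 fires; G=6 A=9 X=7 C=11
Draw 14: a1=1.204, a2=1.647, a3=9.834, a4=5.616, a0=18.301; τ=−ln(0.9367)/18.301=0.004 → t=1.409; u2·a0=0.4457·18.301=8.157; a1+a2=2.851 < 8.157 ≤ a1+…+a3=12.685 → R3 fires; G=5 A=10 X=7 C=12
Draw 15: a1=1.204, a2=1.830, a3=8.940, a4=5.200, a0=17.174; τ=−ln(0.0748)/17.174=0.151 → t=1.560 > T=1.51: stop.
A first becomes ≥ 7 when it reaches 7 at the event at t=1.346.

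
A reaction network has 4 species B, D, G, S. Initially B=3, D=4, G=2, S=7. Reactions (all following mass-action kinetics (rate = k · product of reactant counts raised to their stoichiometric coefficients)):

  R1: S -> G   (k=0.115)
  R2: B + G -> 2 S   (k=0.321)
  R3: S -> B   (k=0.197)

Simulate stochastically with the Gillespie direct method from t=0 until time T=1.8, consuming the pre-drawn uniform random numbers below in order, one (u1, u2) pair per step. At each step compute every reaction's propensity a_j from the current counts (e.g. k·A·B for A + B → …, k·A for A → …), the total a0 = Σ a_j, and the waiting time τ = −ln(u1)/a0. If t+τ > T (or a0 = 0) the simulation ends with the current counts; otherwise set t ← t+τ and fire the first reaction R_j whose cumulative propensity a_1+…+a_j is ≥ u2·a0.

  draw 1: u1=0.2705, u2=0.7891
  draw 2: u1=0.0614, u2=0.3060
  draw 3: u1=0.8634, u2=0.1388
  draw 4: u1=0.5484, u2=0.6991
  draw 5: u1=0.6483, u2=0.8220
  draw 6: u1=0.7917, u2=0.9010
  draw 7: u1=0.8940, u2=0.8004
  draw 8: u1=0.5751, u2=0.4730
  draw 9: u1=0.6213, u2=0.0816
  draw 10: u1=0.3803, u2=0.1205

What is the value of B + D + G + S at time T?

Check how each reaction changes W = B + D + G + S (weight of products minus weight of reactants):
R1: S -> G: (1·1) − (1·1) = 1 − 1 = 0
R2: B + G -> 2 S: (1·2) − (1·1 + 1·1) = 2 − 2 = 0
R3: S -> B: (1·1) − (1·1) = 1 − 1 = 0
Every reaction leaves W unchanged, so W is conserved and no simulation is needed: W(T) = W(0) = 3 + 4 + 2 + 7 = 16

Value at T = 16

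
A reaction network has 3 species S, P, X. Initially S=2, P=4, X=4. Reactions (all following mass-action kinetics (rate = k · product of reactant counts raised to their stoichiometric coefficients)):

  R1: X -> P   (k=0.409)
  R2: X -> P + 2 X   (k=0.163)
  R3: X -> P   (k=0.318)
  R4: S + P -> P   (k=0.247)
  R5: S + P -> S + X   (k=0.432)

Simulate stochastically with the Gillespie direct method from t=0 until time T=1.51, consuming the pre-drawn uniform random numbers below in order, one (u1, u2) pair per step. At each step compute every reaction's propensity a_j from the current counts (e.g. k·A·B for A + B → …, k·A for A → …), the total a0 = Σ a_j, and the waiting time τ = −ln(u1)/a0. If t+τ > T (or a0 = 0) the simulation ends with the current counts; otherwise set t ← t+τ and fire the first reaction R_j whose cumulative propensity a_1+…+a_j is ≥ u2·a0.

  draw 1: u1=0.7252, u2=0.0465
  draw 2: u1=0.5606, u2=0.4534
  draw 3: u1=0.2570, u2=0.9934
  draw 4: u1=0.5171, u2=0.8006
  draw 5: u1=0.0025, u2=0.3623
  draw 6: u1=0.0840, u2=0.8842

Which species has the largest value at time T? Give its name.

t=0.000: S=2 P=4 X=4
Draw 1: a1=1.636, a2=0.652, a3=1.272, a4=1.976, a5=3.456, a0=8.992; τ=−ln(0.7252)/8.992=0.036 → t=0.036; u2·a0=0.0465·8.992=0.418 ≤ a1=1.636 → R1 fires; S=2 P=5 X=3
Draw 2: a1=1.227, a2=0.489, a3=0.954, a4=2.470, a5=4.320, a0=9.460; τ=−ln(0.5606)/9.460=0.061 → t=0.097; u2·a0=0.4534·9.460=4.289; a1+…+a3=2.670 < 4.289 ≤ a1+…+a4=5.140 → R4 fires; S=1 P=5 X=3
Draw 3: a1=1.227, a2=0.489, a3=0.954, a4=1.235, a5=2.160, a0=6.065; τ=−ln(0.2570)/6.065=0.224 → t=0.321; u2·a0=0.9934·6.065=6.025; a1+…+a4=3.905 < 6.025 ≤ a1+…+a5=6.065 → R5 fires; S=1 P=4 X=4
Draw 4: a1=1.636, a2=0.652, a3=1.272, a4=0.988, a5=1.728, a0=6.276; τ=−ln(0.5171)/6.276=0.105 → t=0.426; u2·a0=0.8006·6.276=5.025; a1+…+a4=4.548 < 5.025 ≤ a1+…+a5=6.276 → R5 fires; S=1 P=3 X=5
Draw 5: a1=2.045, a2=0.815, a3=1.590, a4=0.741, a5=1.296, a0=6.487; τ=−ln(0.0025)/6.487=0.924 → t=1.350; u2·a0=0.3623·6.487=2.350; a1=2.045 < 2.350 ≤ a1+a2=2.860 → R2 fires; S=1 P=4 X=6
Draw 6: a1=2.454, a2=0.978, a3=1.908, a4=0.988, a5=1.728, a0=8.056; τ=−ln(0.0840)/8.056=0.307 → t=1.657 > T=1.51: stop.
At T=1.51: S=1 P=4 X=6; the largest is X.

Dominant species at T: X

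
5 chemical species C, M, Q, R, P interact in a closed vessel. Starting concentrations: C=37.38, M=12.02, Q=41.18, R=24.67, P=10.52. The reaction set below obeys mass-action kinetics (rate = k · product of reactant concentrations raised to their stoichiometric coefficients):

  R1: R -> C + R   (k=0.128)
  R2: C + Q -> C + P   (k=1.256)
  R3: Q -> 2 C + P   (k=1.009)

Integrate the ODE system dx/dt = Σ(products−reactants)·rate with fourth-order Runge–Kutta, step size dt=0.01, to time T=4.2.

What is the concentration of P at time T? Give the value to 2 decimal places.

P at T = 51.70

RK4 with dt=0.01: 420 steps to T=4.2. Trajectory (selected grid times):
t=0.00: C=37.38 M=12.02 Q=41.18 R=24.67 P=10.52
t=0.47: C=40.56 M=12.02 Q=0.00 R=24.67 P=51.70
t=0.93: C=42.01 M=12.02 Q=0.00 R=24.67 P=51.70
t=1.40: C=43.49 M=12.02 Q=0.00 R=24.67 P=51.70
t=1.87: C=44.98 M=12.02 Q=0.00 R=24.67 P=51.70
t=2.33: C=46.43 M=12.02 Q=0.00 R=24.67 P=51.70
t=2.80: C=47.91 M=12.02 Q=0.00 R=24.67 P=51.70
t=3.27: C=49.40 M=12.02 Q=0.00 R=24.67 P=51.70
t=3.73: C=50.85 M=12.02 Q=0.00 R=24.67 P=51.70
t=4.20: C=52.34 M=12.02 Q=0.00 R=24.67 P=51.70
Read off P at T=4.2: 51.70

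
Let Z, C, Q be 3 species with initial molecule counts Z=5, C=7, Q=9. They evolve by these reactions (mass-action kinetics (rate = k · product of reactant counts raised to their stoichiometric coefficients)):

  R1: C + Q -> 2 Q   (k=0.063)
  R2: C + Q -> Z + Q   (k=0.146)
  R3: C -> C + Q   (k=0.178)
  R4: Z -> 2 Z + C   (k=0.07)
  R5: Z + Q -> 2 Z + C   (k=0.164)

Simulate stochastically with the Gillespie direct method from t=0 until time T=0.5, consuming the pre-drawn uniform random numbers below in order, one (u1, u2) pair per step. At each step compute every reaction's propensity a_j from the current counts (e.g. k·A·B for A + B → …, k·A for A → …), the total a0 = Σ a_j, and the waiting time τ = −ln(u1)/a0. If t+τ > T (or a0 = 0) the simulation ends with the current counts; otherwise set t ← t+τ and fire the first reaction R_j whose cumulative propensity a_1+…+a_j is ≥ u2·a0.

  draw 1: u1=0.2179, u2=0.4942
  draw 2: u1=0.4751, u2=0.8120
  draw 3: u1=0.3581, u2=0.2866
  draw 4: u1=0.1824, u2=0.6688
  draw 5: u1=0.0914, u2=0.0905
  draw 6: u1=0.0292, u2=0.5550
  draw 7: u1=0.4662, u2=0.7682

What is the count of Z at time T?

Z at T = 10

t=0.000: Z=5 C=7 Q=9
Draw 1: a1=3.969, a2=9.198, a3=1.246, a4=0.350, a5=7.380, a0=22.143; τ=−ln(0.2179)/22.143=0.069 → t=0.069; u2·a0=0.4942·22.143=10.943; a1=3.969 < 10.943 ≤ a1+a2=13.167 → R2 fires; Z=6 C=6 Q=9
Draw 2: a1=3.402, a2=7.884, a3=1.068, a4=0.420, a5=8.856, a0=21.630; τ=−ln(0.4751)/21.630=0.034 → t=0.103; u2·a0=0.8120·21.630=17.564; a1+…+a4=12.774 < 17.564 ≤ a1+…+a5=21.630 → R5 fires; Z=7 C=7 Q=8
Draw 3: a1=3.528, a2=8.176, a3=1.246, a4=0.490, a5=9.184, a0=22.624; τ=−ln(0.3581)/22.624=0.045 → t=0.149; u2·a0=0.2866·22.624=6.484; a1=3.528 < 6.484 ≤ a1+a2=11.704 → R2 fires; Z=8 C=6 Q=8
Draw 4: a1=3.024, a2=7.008, a3=1.068, a4=0.560, a5=10.496, a0=22.156; τ=−ln(0.1824)/22.156=0.077 → t=0.225; u2·a0=0.6688·22.156=14.818; a1+…+a4=11.660 < 14.818 ≤ a1+…+a5=22.156 → R5 fires; Z=9 C=7 Q=7
Draw 5: a1=3.087, a2=7.154, a3=1.246, a4=0.630, a5=10.332, a0=22.449; τ=−ln(0.0914)/22.449=0.107 → t=0.332; u2·a0=0.0905·22.449=2.032 ≤ a1=3.087 → R1 fires; Z=9 C=6 Q=8
Draw 6: a1=3.024, a2=7.008, a3=1.068, a4=0.630, a5=11.808, a0=23.538; τ=−ln(0.0292)/23.538=0.150 → t=0.482; u2·a0=0.5550·23.538=13.064; a1+…+a4=11.730 < 13.064 ≤ a1+…+a5=23.538 → R5 fires; Z=10 C=7 Q=7
Draw 7: a1=3.087, a2=7.154, a3=1.246, a4=0.700, a5=11.480, a0=23.667; τ=−ln(0.4662)/23.667=0.032 → t=0.514 > T=0.5: stop.
Read off Z at T=0.5: 10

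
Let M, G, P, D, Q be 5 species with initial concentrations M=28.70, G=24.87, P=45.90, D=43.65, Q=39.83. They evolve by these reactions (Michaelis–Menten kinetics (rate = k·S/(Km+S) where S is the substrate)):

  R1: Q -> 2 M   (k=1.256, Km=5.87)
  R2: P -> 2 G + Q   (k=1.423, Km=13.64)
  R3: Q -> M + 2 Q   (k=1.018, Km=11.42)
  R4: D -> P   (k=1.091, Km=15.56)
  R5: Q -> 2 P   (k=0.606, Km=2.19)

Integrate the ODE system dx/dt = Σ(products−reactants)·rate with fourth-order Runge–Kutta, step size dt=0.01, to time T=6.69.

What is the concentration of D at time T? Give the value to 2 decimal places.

RK4 with dt=0.01: 669 steps to T=6.69. Trajectory (selected grid times):
t=0.00: M=28.70 G=24.87 P=45.90 D=43.65 Q=39.83
t=0.74: M=30.91 G=26.50 P=46.53 D=43.06 Q=39.99
t=1.49: M=33.14 G=28.15 P=47.17 D=42.46 Q=40.16
t=2.23: M=35.35 G=29.79 P=47.79 D=41.87 Q=40.33
t=2.97: M=37.56 G=31.43 P=48.41 D=41.28 Q=40.50
t=3.72: M=39.81 G=33.09 P=49.03 D=40.69 Q=40.68
t=4.46: M=42.02 G=34.74 P=49.64 D=40.10 Q=40.85
t=5.20: M=44.23 G=36.40 P=50.24 D=39.52 Q=41.03
t=5.95: M=46.48 G=38.08 P=50.85 D=38.94 Q=41.21
t=6.69: M=48.70 G=39.74 P=51.45 D=38.36 Q=41.39
Read off D at T=6.69: 38.36

D at T = 38.36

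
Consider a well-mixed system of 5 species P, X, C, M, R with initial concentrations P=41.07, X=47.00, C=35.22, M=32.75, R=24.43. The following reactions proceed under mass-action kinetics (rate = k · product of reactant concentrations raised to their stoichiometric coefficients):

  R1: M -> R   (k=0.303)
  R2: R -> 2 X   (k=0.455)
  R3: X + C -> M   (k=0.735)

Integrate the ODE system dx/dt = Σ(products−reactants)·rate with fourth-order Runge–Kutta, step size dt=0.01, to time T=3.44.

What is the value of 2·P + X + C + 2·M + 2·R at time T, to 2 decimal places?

Check how each reaction changes W = 2·P + X + C + 2·M + 2·R (weight of products minus weight of reactants):
R1: M -> R: (2·1) − (2·1) = 2 − 2 = 0
R2: R -> 2 X: (1·2) − (2·1) = 2 − 2 = 0
R3: X + C -> M: (2·1) − (1·1 + 1·1) = 2 − 2 = 0
Every reaction leaves W unchanged, so W is conserved and no simulation is needed: W(T) = W(0) = 2·41.07 + 47.00 + 35.22 + 2·32.75 + 2·24.43 = 278.72

Value at T = 278.72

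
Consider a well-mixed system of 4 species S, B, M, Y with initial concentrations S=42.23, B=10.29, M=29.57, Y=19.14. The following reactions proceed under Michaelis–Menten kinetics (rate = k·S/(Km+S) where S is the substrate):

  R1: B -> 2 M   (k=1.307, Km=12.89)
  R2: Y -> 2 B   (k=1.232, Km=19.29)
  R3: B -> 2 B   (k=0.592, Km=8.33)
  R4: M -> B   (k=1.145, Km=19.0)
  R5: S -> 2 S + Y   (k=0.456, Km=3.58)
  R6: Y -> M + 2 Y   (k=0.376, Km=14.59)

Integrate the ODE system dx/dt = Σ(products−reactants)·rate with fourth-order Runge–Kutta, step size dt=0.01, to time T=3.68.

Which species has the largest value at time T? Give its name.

Dominant species at T: S

RK4 with dt=0.01: 368 steps to T=3.68. Trajectory (selected grid times):
t=0.00: S=42.23 B=10.29 M=29.57 Y=19.14
t=0.41: S=42.40 B=10.97 M=29.86 Y=19.15
t=0.82: S=42.57 B=11.65 M=30.16 Y=19.16
t=1.23: S=42.75 B=12.33 M=30.47 Y=19.16
t=1.64: S=42.92 B=13.00 M=30.80 Y=19.17
t=2.04: S=43.09 B=13.66 M=31.13 Y=19.18
t=2.45: S=43.26 B=14.33 M=31.49 Y=19.19
t=2.86: S=43.43 B=15.00 M=31.85 Y=19.20
t=3.27: S=43.61 B=15.66 M=32.23 Y=19.21
t=3.68: S=43.78 B=16.32 M=32.61 Y=19.21
At T=3.68: S=43.78 B=16.32 M=32.61 Y=19.21; the largest is S.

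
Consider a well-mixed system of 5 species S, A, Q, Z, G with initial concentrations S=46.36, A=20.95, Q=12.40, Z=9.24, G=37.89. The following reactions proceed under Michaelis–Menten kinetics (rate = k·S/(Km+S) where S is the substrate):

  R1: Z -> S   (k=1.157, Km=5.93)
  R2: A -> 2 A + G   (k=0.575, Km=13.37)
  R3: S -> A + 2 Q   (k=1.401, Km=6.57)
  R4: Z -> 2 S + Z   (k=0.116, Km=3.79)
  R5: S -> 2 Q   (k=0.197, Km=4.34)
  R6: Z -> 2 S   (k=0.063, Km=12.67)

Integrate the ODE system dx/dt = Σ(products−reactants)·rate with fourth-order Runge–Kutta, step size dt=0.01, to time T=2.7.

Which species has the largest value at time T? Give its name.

RK4 with dt=0.01: 270 steps to T=2.7. Trajectory (selected grid times):
t=0.00: S=46.36 A=20.95 Q=12.40 Z=9.24 G=37.89
t=0.30: S=46.21 A=21.42 Q=13.24 Z=9.02 G=38.00
t=0.60: S=46.06 A=21.90 Q=14.09 Z=8.81 G=38.10
t=0.90: S=45.91 A=22.37 Q=14.93 Z=8.59 G=38.21
t=1.20: S=45.76 A=22.85 Q=15.77 Z=8.38 G=38.32
t=1.50: S=45.60 A=23.33 Q=16.62 Z=8.17 G=38.43
t=1.80: S=45.44 A=23.80 Q=17.46 Z=7.96 G=38.54
t=2.10: S=45.28 A=24.28 Q=18.30 Z=7.76 G=38.65
t=2.40: S=45.12 A=24.76 Q=19.14 Z=7.55 G=38.76
t=2.70: S=44.95 A=25.24 Q=19.99 Z=7.35 G=38.87
At T=2.7: S=44.95 A=25.24 Q=19.99 Z=7.35 G=38.87; the largest is S.

Dominant species at T: S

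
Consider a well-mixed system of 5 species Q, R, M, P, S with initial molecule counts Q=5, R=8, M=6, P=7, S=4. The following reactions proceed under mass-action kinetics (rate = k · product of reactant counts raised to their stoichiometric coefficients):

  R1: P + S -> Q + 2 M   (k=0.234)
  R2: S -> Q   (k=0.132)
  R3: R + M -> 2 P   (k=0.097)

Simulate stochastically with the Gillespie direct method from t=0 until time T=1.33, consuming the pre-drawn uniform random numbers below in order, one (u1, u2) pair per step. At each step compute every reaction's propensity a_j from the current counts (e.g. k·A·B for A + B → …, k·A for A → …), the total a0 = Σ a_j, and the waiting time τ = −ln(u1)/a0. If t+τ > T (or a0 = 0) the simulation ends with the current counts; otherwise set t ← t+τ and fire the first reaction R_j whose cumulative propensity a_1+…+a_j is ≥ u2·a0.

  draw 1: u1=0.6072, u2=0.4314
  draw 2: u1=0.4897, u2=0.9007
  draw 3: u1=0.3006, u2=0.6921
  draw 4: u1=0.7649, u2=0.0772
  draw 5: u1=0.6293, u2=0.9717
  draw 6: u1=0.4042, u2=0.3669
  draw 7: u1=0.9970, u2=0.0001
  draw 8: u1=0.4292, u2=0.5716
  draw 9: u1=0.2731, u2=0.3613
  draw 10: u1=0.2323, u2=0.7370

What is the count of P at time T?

P at T = 13

t=0.000: Q=5 R=8 M=6 P=7 S=4
Draw 1: a1=6.552, a2=0.528, a3=4.656, a0=11.736; τ=−ln(0.6072)/11.736=0.043 → t=0.043; u2·a0=0.4314·11.736=5.063 ≤ a1=6.552 → R1 fires; Q=6 R=8 M=8 P=6 S=3
Draw 2: a1=4.212, a2=0.396, a3=6.208, a0=10.816; τ=−ln(0.4897)/10.816=0.066 → t=0.109; u2·a0=0.9007·10.816=9.742; a1+a2=4.608 < 9.742 ≤ a1+…+a3=10.816 → R3 fires; Q=6 R=7 M=7 P=8 S=3
Draw 3: a1=5.616, a2=0.396, a3=4.753, a0=10.765; τ=−ln(0.3006)/10.765=0.112 → t=0.220; u2·a0=0.6921·10.765=7.450; a1+a2=6.012 < 7.450 ≤ a1+…+a3=10.765 → R3 fires; Q=6 R=6 M=6 P=10 S=3
Draw 4: a1=7.020, a2=0.396, a3=3.492, a0=10.908; τ=−ln(0.7649)/10.908=0.025 → t=0.245; u2·a0=0.0772·10.908=0.842 ≤ a1=7.020 → R1 fires; Q=7 R=6 M=8 P=9 S=2
Draw 5: a1=4.212, a2=0.264, a3=4.656, a0=9.132; τ=−ln(0.6293)/9.132=0.051 → t=0.295; u2·a0=0.9717·9.132=8.874; a1+a2=4.476 < 8.874 ≤ a1+…+a3=9.132 → R3 fires; Q=7 R=5 M=7 P=11 S=2
Draw 6: a1=5.148, a2=0.264, a3=3.395, a0=8.807; τ=−ln(0.4042)/8.807=0.103 → t=0.398; u2·a0=0.3669·8.807=3.231 ≤ a1=5.148 → R1 fires; Q=8 R=5 M=9 P=10 S=1
Draw 7: a1=2.340, a2=0.132, a3=4.365, a0=6.837; τ=−ln(0.9970)/6.837=0.000 → t=0.399; u2·a0=0.0001·6.837=0.001 ≤ a1=2.340 → R1 fires; Q=9 R=5 M=11 P=9 S=0
Draw 8: a1=0.000, a2=0.000, a3=5.335, a0=5.335; τ=−ln(0.4292)/5.335=0.159 → t=0.557; u2·a0=0.5716·5.335=3.049; a1+a2=0.000 < 3.049 ≤ a1+…+a3=5.335 → R3 fires; Q=9 R=4 M=10 P=11 S=0
Draw 9: a1=0.000, a2=0.000, a3=3.880, a0=3.880; τ=−ln(0.2731)/3.880=0.335 → t=0.892; u2·a0=0.3613·3.880=1.402; a1+a2=0.000 < 1.402 ≤ a1+…+a3=3.880 → R3 fires; Q=9 R=3 M=9 P=13 S=0
Draw 10: a1=0.000, a2=0.000, a3=2.619, a0=2.619; τ=−ln(0.2323)/2.619=0.557 → t=1.449 > T=1.33: stop.
Read off P at T=1.33: 13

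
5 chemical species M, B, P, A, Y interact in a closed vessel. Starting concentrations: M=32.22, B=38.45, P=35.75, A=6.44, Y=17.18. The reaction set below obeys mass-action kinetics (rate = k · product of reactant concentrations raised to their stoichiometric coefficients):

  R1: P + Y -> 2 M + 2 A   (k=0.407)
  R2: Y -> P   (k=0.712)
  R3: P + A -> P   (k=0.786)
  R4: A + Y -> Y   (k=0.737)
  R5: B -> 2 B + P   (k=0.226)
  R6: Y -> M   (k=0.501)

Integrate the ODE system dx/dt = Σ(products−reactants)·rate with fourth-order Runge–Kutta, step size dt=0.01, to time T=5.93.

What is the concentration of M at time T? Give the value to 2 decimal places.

M at T = 64.01

RK4 with dt=0.01: 593 steps to T=5.93. Trajectory (selected grid times):
t=0.00: M=32.22 B=38.45 P=35.75 A=6.44 Y=17.18
t=0.66: M=64.00 B=44.64 P=27.33 A=0.02 Y=0.01
t=1.32: M=64.01 B=51.81 P=34.50 A=0.00 Y=0.00
t=1.98: M=64.01 B=60.15 P=42.84 A=0.00 Y=0.00
t=2.64: M=64.01 B=69.83 P=52.51 A=0.00 Y=0.00
t=3.29: M=64.01 B=80.87 P=63.56 A=0.00 Y=0.00
t=3.95: M=64.01 B=93.88 P=76.57 A=0.00 Y=0.00
t=4.61: M=64.01 B=108.99 P=91.67 A=0.00 Y=0.00
t=5.27: M=64.01 B=126.52 P=109.21 A=0.00 Y=0.00
t=5.93: M=64.01 B=146.87 P=129.56 A=0.00 Y=0.00
Read off M at T=5.93: 64.01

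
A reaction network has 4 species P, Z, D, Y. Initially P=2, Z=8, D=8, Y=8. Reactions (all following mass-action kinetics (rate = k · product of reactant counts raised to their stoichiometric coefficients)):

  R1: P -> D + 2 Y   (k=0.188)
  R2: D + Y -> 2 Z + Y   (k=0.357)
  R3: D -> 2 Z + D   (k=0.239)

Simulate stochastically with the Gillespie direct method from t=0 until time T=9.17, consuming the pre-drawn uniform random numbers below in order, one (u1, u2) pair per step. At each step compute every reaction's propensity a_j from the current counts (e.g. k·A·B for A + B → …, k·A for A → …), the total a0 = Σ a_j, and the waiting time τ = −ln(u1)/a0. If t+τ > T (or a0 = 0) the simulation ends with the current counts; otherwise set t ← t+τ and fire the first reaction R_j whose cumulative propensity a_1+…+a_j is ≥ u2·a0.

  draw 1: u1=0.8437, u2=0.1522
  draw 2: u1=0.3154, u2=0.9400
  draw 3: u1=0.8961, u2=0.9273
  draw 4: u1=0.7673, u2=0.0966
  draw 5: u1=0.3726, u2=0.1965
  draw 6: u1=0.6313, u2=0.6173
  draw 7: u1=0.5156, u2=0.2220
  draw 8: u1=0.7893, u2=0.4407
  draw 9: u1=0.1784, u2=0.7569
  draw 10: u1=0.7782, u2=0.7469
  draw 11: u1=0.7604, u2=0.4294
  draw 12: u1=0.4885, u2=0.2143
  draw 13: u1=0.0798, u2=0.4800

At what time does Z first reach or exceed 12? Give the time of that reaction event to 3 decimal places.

Threshold first reached at t = 0.059

t=0.000: P=2 Z=8 D=8 Y=8
Draw 1: a1=0.376, a2=22.848, a3=1.912, a0=25.136; τ=−ln(0.8437)/25.136=0.007 → t=0.007; u2·a0=0.1522·25.136=3.826; a1=0.376 < 3.826 ≤ a1+a2=23.224 → R2 fires; P=2 Z=10 D=7 Y=8
Draw 2: a1=0.376, a2=19.992, a3=1.673, a0=22.041; τ=−ln(0.3154)/22.041=0.052 → t=0.059; u2·a0=0.9400·22.041=20.719; a1+a2=20.368 < 20.719 ≤ a1+…+a3=22.041 → R3 fires; P=2 Z=12 D=7 Y=8
Draw 3: a1=0.376, a2=19.992, a3=1.673, a0=22.041; τ=−ln(0.8961)/22.041=0.005 → t=0.064; u2·a0=0.9273·22.041=20.439; a1+a2=20.368 < 20.439 ≤ a1+…+a3=22.041 → R3 fires; P=2 Z=14 D=7 Y=8
Draw 4: a1=0.376, a2=19.992, a3=1.673, a0=22.041; τ=−ln(0.7673)/22.041=0.012 → t=0.076; u2·a0=0.0966·22.041=2.129; a1=0.376 < 2.129 ≤ a1+a2=20.368 → R2 fires; P=2 Z=16 D=6 Y=8
Draw 5: a1=0.376, a2=17.136, a3=1.434, a0=18.946; τ=−ln(0.3726)/18.946=0.052 → t=0.128; u2·a0=0.1965·18.946=3.723; a1=0.376 < 3.723 ≤ a1+a2=17.512 → R2 fires; P=2 Z=18 D=5 Y=8
Draw 6: a1=0.376, a2=14.280, a3=1.195, a0=15.851; τ=−ln(0.6313)/15.851=0.029 → t=0.157; u2·a0=0.6173·15.851=9.785; a1=0.376 < 9.785 ≤ a1+a2=14.656 → R2 fires; P=2 Z=20 D=4 Y=8
Draw 7: a1=0.376, a2=11.424, a3=0.956, a0=12.756; τ=−ln(0.5156)/12.756=0.052 → t=0.209; u2·a0=0.2220·12.756=2.832; a1=0.376 < 2.832 ≤ a1+a2=11.800 → R2 fires; P=2 Z=22 D=3 Y=8
Draw 8: a1=0.376, a2=8.568, a3=0.717, a0=9.661; τ=−ln(0.7893)/9.661=0.024 → t=0.234; u2·a0=0.4407·9.661=4.258; a1=0.376 < 4.258 ≤ a1+a2=8.944 → R2 fires; P=2 Z=24 D=2 Y=8
Draw 9: a1=0.376, a2=5.712, a3=0.478, a0=6.566; τ=−ln(0.1784)/6.566=0.263 → t=0.496; u2·a0=0.7569·6.566=4.970; a1=0.376 < 4.970 ≤ a1+a2=6.088 → R2 fires; P=2 Z=26 D=1 Y=8
Draw 10: a1=0.376, a2=2.856, a3=0.239, a0=3.471; τ=−ln(0.7782)/3.471=0.072 → t=0.568; u2·a0=0.7469·3.471=2.592; a1=0.376 < 2.592 ≤ a1+a2=3.232 → R2 fires; P=2 Z=28 D=0 Y=8
Draw 11: a1=0.376, a2=0.000, a3=0.000, a0=0.376; τ=−ln(0.7604)/0.376=0.728 → t=1.297; u2·a0=0.4294·0.376=0.161 ≤ a1=0.376 → R1 fires; P=1 Z=28 D=1 Y=10
Draw 12: a1=0.188, a2=3.570, a3=0.239, a0=3.997; τ=−ln(0.4885)/3.997=0.179 → t=1.476; u2·a0=0.2143·3.997=0.857; a1=0.188 < 0.857 ≤ a1+a2=3.758 → R2 fires; P=1 Z=30 D=0 Y=10
Draw 13: a1=0.188, a2=0.000, a3=0.000, a0=0.188; τ=−ln(0.0798)/0.188=13.448 → t=14.924 > T=9.17: stop.
Z first becomes ≥ 12 when it reaches 12 at the event at t=0.059.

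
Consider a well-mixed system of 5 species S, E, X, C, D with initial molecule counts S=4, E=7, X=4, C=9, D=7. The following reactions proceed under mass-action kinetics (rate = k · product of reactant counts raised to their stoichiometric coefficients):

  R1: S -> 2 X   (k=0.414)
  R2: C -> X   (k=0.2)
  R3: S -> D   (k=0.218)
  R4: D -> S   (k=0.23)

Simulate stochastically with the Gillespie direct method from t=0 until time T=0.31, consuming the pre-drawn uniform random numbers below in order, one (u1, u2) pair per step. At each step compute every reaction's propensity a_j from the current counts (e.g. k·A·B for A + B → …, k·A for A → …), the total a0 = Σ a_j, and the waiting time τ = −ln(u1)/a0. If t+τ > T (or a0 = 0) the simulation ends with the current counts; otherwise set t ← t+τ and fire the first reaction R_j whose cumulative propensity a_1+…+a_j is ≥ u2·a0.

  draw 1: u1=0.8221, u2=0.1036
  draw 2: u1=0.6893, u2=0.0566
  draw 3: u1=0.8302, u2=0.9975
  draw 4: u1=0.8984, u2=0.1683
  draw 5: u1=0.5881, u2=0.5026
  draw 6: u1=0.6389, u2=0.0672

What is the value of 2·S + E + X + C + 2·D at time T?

Value at T = 42

Check how each reaction changes W = 2·S + E + X + C + 2·D (weight of products minus weight of reactants):
R1: S -> 2 X: (1·2) − (2·1) = 2 − 2 = 0
R2: C -> X: (1·1) − (1·1) = 1 − 1 = 0
R3: S -> D: (2·1) − (2·1) = 2 − 2 = 0
R4: D -> S: (2·1) − (2·1) = 2 − 2 = 0
Every reaction leaves W unchanged, so W is conserved and no simulation is needed: W(T) = W(0) = 2·4 + 7 + 4 + 9 + 2·7 = 42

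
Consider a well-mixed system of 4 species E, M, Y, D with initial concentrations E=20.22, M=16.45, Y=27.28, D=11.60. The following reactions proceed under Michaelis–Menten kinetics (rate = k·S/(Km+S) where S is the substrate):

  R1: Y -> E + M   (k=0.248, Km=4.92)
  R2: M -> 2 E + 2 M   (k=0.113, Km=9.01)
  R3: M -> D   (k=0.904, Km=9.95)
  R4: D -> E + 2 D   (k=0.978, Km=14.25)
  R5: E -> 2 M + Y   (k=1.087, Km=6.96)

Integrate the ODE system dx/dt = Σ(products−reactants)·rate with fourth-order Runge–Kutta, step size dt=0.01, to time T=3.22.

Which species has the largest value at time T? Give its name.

Dominant species at T: Y

RK4 with dt=0.01: 322 steps to T=3.22. Trajectory (selected grid times):
t=0.00: E=20.22 M=16.45 Y=27.28 D=11.60
t=0.36: E=20.22 M=16.93 Y=27.50 D=11.96
t=0.72: E=20.22 M=17.41 Y=27.71 D=12.33
t=1.07: E=20.22 M=17.87 Y=27.92 D=12.69
t=1.43: E=20.23 M=18.35 Y=28.14 D=13.07
t=1.79: E=20.24 M=18.82 Y=28.35 D=13.45
t=2.15: E=20.25 M=19.29 Y=28.57 D=13.84
t=2.50: E=20.26 M=19.75 Y=28.77 D=14.22
t=2.86: E=20.28 M=20.22 Y=28.99 D=14.61
t=3.22: E=20.30 M=20.69 Y=29.20 D=15.01
At T=3.22: E=20.30 M=20.69 Y=29.20 D=15.01; the largest is Y.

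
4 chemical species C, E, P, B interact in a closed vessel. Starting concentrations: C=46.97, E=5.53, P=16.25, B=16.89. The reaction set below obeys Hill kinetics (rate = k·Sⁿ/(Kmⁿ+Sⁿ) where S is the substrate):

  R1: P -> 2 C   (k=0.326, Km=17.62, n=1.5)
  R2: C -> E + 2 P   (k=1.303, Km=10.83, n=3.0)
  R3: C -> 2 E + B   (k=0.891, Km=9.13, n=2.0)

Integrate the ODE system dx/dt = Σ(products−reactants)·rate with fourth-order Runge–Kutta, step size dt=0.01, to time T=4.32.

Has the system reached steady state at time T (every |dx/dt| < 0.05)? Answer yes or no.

Steady state at T: no

RK4 with dt=0.01: 432 steps to T=4.32. Trajectory (selected grid times):
t=0.00: C=46.97 E=5.53 P=16.25 B=16.89
t=0.48: C=46.09 E=6.97 P=17.41 B=17.30
t=0.96: C=45.22 E=8.41 P=18.56 B=17.71
t=1.44: C=44.36 E=9.85 P=19.72 B=18.12
t=1.92: C=43.51 E=11.29 P=20.86 B=18.53
t=2.40: C=42.66 E=12.72 P=22.00 B=18.94
t=2.88: C=41.82 E=14.15 P=23.14 B=19.35
t=3.36: C=40.99 E=15.58 P=24.27 B=19.76
t=3.84: C=40.17 E=17.01 P=25.40 B=20.17
t=4.32: C=39.35 E=18.44 P=26.53 B=20.57
Rates at T: R1=0.2115, R2=1.2764, R3=0.8455
dx/dt at T (Σ net stoichiometry × rate): C=-1.6988, E=+2.9673, P=+2.3413, B=+0.8455
Largest |dx/dt| is |+2.9673| (E) ≥ 0.05 → not steady.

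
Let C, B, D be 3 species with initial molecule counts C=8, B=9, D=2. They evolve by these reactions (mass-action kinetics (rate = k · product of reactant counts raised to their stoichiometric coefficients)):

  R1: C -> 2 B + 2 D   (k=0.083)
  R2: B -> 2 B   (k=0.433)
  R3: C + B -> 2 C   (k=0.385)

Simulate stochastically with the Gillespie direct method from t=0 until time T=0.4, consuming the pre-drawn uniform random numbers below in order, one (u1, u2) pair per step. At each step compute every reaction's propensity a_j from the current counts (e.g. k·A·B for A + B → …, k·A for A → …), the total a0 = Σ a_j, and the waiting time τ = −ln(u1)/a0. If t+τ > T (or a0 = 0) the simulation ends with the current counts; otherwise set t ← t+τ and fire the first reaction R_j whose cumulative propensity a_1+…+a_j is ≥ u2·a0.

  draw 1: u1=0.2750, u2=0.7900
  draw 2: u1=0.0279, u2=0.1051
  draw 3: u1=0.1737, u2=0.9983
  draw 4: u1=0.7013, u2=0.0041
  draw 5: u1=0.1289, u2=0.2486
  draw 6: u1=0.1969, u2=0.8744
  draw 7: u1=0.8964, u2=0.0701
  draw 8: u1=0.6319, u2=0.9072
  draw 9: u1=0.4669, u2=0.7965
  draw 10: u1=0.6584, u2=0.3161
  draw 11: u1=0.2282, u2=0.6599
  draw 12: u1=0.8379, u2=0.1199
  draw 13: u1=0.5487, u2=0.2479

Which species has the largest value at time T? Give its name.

Dominant species at T: C

t=0.000: C=8 B=9 D=2
Draw 1: a1=0.664, a2=3.897, a3=27.720, a0=32.281; τ=−ln(0.2750)/32.281=0.040 → t=0.040; u2·a0=0.7900·32.281=25.502; a1+a2=4.561 < 25.502 ≤ a1+…+a3=32.281 → R3 fires; C=9 B=8 D=2
Draw 2: a1=0.747, a2=3.464, a3=27.720, a0=31.931; τ=−ln(0.0279)/31.931=0.112 → t=0.152; u2·a0=0.1051·31.931=3.356; a1=0.747 < 3.356 ≤ a1+a2=4.211 → R2 fires; C=9 B=9 D=2
Draw 3: a1=0.747, a2=3.897, a3=31.185, a0=35.829; τ=−ln(0.1737)/35.829=0.049 → t=0.201; u2·a0=0.9983·35.829=35.768; a1+a2=4.644 < 35.768 ≤ a1+…+a3=35.829 → R3 fires; C=10 B=8 D=2
Draw 4: a1=0.830, a2=3.464, a3=30.800, a0=35.094; τ=−ln(0.7013)/35.094=0.010 → t=0.211; u2·a0=0.0041·35.094=0.144 ≤ a1=0.830 → R1 fires; C=9 B=10 D=4
Draw 5: a1=0.747, a2=4.330, a3=34.650, a0=39.727; τ=−ln(0.1289)/39.727=0.052 → t=0.263; u2·a0=0.2486·39.727=9.876; a1+a2=5.077 < 9.876 ≤ a1+…+a3=39.727 → R3 fires; C=10 B=9 D=4
Draw 6: a1=0.830, a2=3.897, a3=34.650, a0=39.377; τ=−ln(0.1969)/39.377=0.041 → t=0.304; u2·a0=0.8744·39.377=34.431; a1+a2=4.727 < 34.431 ≤ a1+…+a3=39.377 → R3 fires; C=11 B=8 D=4
Draw 7: a1=0.913, a2=3.464, a3=33.880, a0=38.257; τ=−ln(0.8964)/38.257=0.003 → t=0.307; u2·a0=0.0701·38.257=2.682; a1=0.913 < 2.682 ≤ a1+a2=4.377 → R2 fires; C=11 B=9 D=4
Draw 8: a1=0.913, a2=3.897, a3=38.115, a0=42.925; τ=−ln(0.6319)/42.925=0.011 → t=0.317; u2·a0=0.9072·42.925=38.942; a1+a2=4.810 < 38.942 ≤ a1+…+a3=42.925 → R3 fires; C=12 B=8 D=4
Draw 9: a1=0.996, a2=3.464, a3=36.960, a0=41.420; τ=−ln(0.4669)/41.420=0.018 → t=0.336; u2·a0=0.7965·41.420=32.991; a1+a2=4.460 < 32.991 ≤ a1+…+a3=41.420 → R3 fires; C=13 B=7 D=4
Draw 10: a1=1.079, a2=3.031, a3=35.035, a0=39.145; τ=−ln(0.6584)/39.145=0.011 → t=0.347; u2·a0=0.3161·39.145=12.374; a1+a2=4.110 < 12.374 ≤ a1+…+a3=39.145 → R3 fires; C=14 B=6 D=4
Draw 11: a1=1.162, a2=2.598, a3=32.340, a0=36.100; τ=−ln(0.2282)/36.100=0.041 → t=0.387; u2·a0=0.6599·36.100=23.822; a1+a2=3.760 < 23.822 ≤ a1+…+a3=36.100 → R3 fires; C=15 B=5 D=4
Draw 12: a1=1.245, a2=2.165, a3=28.875, a0=32.285; τ=−ln(0.8379)/32.285=0.005 → t=0.393; u2·a0=0.1199·32.285=3.871; a1+a2=3.410 < 3.871 ≤ a1+…+a3=32.285 → R3 fires; C=16 B=4 D=4
Draw 13: a1=1.328, a2=1.732, a3=24.640, a0=27.700; τ=−ln(0.5487)/27.700=0.022 → t=0.415 > T=0.4: stop.
At T=0.4: C=16 B=4 D=4; the largest is C.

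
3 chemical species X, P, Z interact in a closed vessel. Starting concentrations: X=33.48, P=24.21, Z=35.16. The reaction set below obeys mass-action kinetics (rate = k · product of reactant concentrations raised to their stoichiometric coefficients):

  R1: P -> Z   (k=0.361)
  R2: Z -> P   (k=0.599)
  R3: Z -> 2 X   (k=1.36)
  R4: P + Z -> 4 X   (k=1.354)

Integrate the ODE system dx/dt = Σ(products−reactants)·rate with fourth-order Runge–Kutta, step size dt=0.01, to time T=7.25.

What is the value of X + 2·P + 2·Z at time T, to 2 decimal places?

Value at T = 152.22

Check how each reaction changes W = X + 2·P + 2·Z (weight of products minus weight of reactants):
R1: P -> Z: (2·1) − (2·1) = 2 − 2 = 0
R2: Z -> P: (2·1) − (2·1) = 2 − 2 = 0
R3: Z -> 2 X: (1·2) − (2·1) = 2 − 2 = 0
R4: P + Z -> 4 X: (1·4) − (2·1 + 2·1) = 4 − 4 = 0
Every reaction leaves W unchanged, so W is conserved and no simulation is needed: W(T) = W(0) = 33.48 + 2·24.21 + 2·35.16 = 152.22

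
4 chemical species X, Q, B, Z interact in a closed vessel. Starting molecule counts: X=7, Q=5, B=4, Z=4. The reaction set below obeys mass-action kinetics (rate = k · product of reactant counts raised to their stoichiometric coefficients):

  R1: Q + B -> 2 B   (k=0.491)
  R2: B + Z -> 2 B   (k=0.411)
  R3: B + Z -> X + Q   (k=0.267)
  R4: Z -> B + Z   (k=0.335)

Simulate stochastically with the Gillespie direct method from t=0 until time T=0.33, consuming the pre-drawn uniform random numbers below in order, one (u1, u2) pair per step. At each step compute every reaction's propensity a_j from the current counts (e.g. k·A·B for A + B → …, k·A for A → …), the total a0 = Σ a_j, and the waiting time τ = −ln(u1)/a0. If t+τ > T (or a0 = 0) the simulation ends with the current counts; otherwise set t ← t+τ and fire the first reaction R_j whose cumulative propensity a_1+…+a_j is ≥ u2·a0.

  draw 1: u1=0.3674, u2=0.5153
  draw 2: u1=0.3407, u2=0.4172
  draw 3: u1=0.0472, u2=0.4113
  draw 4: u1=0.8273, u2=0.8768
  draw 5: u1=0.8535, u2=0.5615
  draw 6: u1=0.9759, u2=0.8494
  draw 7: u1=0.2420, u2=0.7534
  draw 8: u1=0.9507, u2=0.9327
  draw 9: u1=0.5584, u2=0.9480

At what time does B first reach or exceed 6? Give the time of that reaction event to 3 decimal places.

Threshold first reached at t = 0.091

t=0.000: X=7 Q=5 B=4 Z=4
Draw 1: a1=9.820, a2=6.576, a3=4.272, a4=1.340, a0=22.008; τ=−ln(0.3674)/22.008=0.045 → t=0.045; u2·a0=0.5153·22.008=11.341; a1=9.820 < 11.341 ≤ a1+a2=16.396 → R2 fires; X=7 Q=5 B=5 Z=3
Draw 2: a1=12.275, a2=6.165, a3=4.005, a4=1.005, a0=23.450; τ=−ln(0.3407)/23.450=0.046 → t=0.091; u2·a0=0.4172·23.450=9.783 ≤ a1=12.275 → R1 fires; X=7 Q=4 B=6 Z=3
Draw 3: a1=11.784, a2=7.398, a3=4.806, a4=1.005, a0=24.993; τ=−ln(0.0472)/24.993=0.122 → t=0.214; u2·a0=0.4113·24.993=10.280 ≤ a1=11.784 → R1 fires; X=7 Q=3 B=7 Z=3
Draw 4: a1=10.311, a2=8.631, a3=5.607, a4=1.005, a0=25.554; τ=−ln(0.8273)/25.554=0.007 → t=0.221; u2·a0=0.8768·25.554=22.406; a1+a2=18.942 < 22.406 ≤ a1+…+a3=24.549 → R3 fires; X=8 Q=4 B=6 Z=2
Draw 5: a1=11.784, a2=4.932, a3=3.204, a4=0.670, a0=20.590; τ=−ln(0.8535)/20.590=0.008 → t=0.229; u2·a0=0.5615·20.590=11.561 ≤ a1=11.784 → R1 fires; X=8 Q=3 B=7 Z=2
Draw 6: a1=10.311, a2=5.754, a3=3.738, a4=0.670, a0=20.473; τ=−ln(0.9759)/20.473=0.001 → t=0.230; u2·a0=0.8494·20.473=17.390; a1+a2=16.065 < 17.390 ≤ a1+…+a3=19.803 → R3 fires; X=9 Q=4 B=6 Z=1
Draw 7: a1=11.784, a2=2.466, a3=1.602, a4=0.335, a0=16.187; τ=−ln(0.2420)/16.187=0.088 → t=0.318; u2·a0=0.7534·16.187=12.195; a1=11.784 < 12.195 ≤ a1+a2=14.250 → R2 fires; X=9 Q=4 B=7 Z=0
Draw 8: a1=13.748, a2=0.000, a3=0.000, a4=0.000, a0=13.748; τ=−ln(0.9507)/13.748=0.004 → t=0.321; u2·a0=0.9327·13.748=12.823 ≤ a1=13.748 → R1 fires; X=9 Q=3 B=8 Z=0
Draw 9: a1=11.784, a2=0.000, a3=0.000, a4=0.000, a0=11.784; τ=−ln(0.5584)/11.784=0.049 → t=0.371 > T=0.33: stop.
B first becomes ≥ 6 when it reaches 6 at the event at t=0.091.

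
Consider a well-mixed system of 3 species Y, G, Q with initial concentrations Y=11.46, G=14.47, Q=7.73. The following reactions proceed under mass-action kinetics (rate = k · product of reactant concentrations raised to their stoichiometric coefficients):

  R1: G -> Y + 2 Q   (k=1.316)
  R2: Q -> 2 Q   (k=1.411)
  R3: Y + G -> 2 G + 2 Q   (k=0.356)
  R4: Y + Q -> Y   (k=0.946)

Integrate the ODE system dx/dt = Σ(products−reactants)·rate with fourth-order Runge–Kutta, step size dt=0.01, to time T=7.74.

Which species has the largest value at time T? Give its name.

Dominant species at T: Q

RK4 with dt=0.01: 774 steps to T=7.74. Trajectory (selected grid times):
t=0.00: Y=11.46 G=14.47 Q=7.73
t=0.86: Y=3.71 G=22.22 Q=45.40
t=1.72: Y=3.70 G=22.23 Q=54.31
t=2.58: Y=3.70 G=22.23 Q=55.81
t=3.44: Y=3.70 G=22.23 Q=56.06
t=4.30: Y=3.70 G=22.23 Q=56.10
t=5.16: Y=3.70 G=22.23 Q=56.10
t=6.02: Y=3.70 G=22.23 Q=56.11
t=6.88: Y=3.70 G=22.23 Q=56.11
t=7.74: Y=3.70 G=22.23 Q=56.11
At T=7.74: Y=3.70 G=22.23 Q=56.11; the largest is Q.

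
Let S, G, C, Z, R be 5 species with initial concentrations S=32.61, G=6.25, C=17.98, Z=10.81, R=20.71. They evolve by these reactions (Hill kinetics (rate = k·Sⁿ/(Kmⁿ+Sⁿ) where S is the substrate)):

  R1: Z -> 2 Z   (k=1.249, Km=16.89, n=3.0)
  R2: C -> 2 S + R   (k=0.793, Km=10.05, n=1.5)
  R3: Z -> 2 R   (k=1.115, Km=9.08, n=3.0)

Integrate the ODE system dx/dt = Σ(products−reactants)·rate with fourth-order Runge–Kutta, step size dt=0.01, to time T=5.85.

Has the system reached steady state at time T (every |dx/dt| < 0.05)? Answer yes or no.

Steady state at T: no

RK4 with dt=0.01: 585 steps to T=5.85. Trajectory (selected grid times):
t=0.00: S=32.61 G=6.25 C=17.98 Z=10.81 R=20.71
t=0.65: S=33.33 G=6.25 C=17.62 Z=10.53 R=21.97
t=1.30: S=34.05 G=6.25 C=17.26 Z=10.24 R=23.20
t=1.95: S=34.76 G=6.25 C=16.90 Z=9.97 R=24.39
t=2.60: S=35.46 G=6.25 C=16.55 Z=9.70 R=25.55
t=3.25: S=36.16 G=6.25 C=16.20 Z=9.43 R=26.68
t=3.90: S=36.85 G=6.25 C=15.86 Z=9.17 R=27.78
t=4.55: S=37.53 G=6.25 C=15.52 Z=8.92 R=28.84
t=5.20: S=38.21 G=6.25 C=15.18 Z=8.67 R=29.87
t=5.85: S=38.87 G=6.25 C=14.85 Z=8.44 R=30.86
Rates at T: R1=0.1384, R2=0.5094, R3=0.4963
dx/dt at T (Σ net stoichiometry × rate): S=+1.0188, G=+0.0000, C=-0.5094, Z=-0.3579, R=+1.5021
Largest |dx/dt| is |+1.5021| (R) ≥ 0.05 → not steady.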